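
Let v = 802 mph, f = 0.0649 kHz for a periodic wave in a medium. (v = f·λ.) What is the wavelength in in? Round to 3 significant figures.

217 in

Rearranging: λ = v/f.
v = 802 mph = 358.5 m/s; f = 0.0649 kHz = 64.90 Hz.
λ = 5.524 m
5.524 m × (1 in / 0.02540 m) = 217.5 in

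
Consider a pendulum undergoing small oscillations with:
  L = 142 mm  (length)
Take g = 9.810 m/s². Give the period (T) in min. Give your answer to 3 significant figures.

Directly: T = 2π√(L/g).
L = 142 mm = 0.1420 m; g = 9.810 m/s².
T = 0.7559 s
0.7559 s × (1 min / 60.00 s) = 0.01260 min

0.0126 min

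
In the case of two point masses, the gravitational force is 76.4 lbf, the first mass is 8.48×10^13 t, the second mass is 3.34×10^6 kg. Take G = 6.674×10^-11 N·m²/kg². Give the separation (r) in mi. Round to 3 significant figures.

147 mi

Rearranging F = G·m₁·m₂/r² for r: r = √(G·m₁m₂/F).
F = 76.4 lbf = 339.8 N; m₁ = 8.48×10^13 t = 8.480×10^16 kg; m₂ = 3.34×10^6 kg; G = 6.674×10^-11 N·m²/kg².
r = 2.358×10^5 m
2.358×10^5 m × (1 mi / 1609 m) = 146.5 mi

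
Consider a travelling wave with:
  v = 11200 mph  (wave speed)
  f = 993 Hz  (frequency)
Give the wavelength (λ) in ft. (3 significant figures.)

Solving v = f·λ for λ: λ = v/f.
v = 11200 mph = 5007 m/s; f = 993 Hz.
λ = 5.042 m
5.042 m × (1 ft / 0.3048 m) = 16.54 ft

16.5 ft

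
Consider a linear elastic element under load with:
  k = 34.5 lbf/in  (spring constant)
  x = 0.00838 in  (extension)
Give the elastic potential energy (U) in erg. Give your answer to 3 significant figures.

1370 erg

U is given directly by: U = ½kx².
k = 34.5 lbf/in = 6042 N/m; x = 0.00838 in = 2.129×10^-4 m.
U = 1.369×10^-4 J
1.369×10^-4 J × (1 erg / 1.000×10^-7 J) = 1369 erg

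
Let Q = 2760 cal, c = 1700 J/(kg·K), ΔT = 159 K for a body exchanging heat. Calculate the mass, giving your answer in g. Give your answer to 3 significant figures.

Rearranging: m = Q/(c·ΔT).
Q = 2760 cal = 11548 J; c = 1700 J/(kg·K); ΔT = 159 K.
m = 0.04272 kg
0.04272 kg × (1 g / 0.001000 kg) = 42.72 g

42.7 g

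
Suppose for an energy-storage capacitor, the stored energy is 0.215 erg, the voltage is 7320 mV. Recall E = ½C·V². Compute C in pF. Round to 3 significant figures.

Solving E = ½C·V² for C: C = 2E/V².
E = 0.215 erg = 2.150×10^-8 J; V = 7320 mV = 7.320 V.
C = 8.025×10^-10 F
8.025×10^-10 F × (1 pF / 1.000×10^-12 F) = 802.5 pF

803 pF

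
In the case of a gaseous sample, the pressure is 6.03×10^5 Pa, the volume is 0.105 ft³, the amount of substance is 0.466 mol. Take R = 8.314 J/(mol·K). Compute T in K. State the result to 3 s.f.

463 K

From the ideal-gas law: T = PV/(nR).
P = 6.03×10^5 Pa; V = 0.105 ft³ = 0.002973 m³; n = 0.466 mol; R = 8.314 J/(mol·K).
T = 462.8 K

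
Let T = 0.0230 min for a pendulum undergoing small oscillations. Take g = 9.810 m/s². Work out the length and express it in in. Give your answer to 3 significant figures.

Rearranging T = 2π√(L/g) for L: L = g·(T/2π)².
T = 0.0230 min = 1.380 s; g = 9.810 m/s².
L = 0.4732 m
0.4732 m × (1 in / 0.02540 m) = 18.63 in

18.6 in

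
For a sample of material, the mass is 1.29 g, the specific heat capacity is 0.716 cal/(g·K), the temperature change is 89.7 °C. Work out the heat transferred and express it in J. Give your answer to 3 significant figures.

Q is given directly by: Q = mcΔT.
m = 1.29 g = 0.001290 kg; c = 0.716 cal/(g·K) = 2996 J/(kg·K); ΔT = 89.7 °C = 89.70 K.
Q = 346.6 J  (the unit combination reduces to kg·m²/s² = J)

347 J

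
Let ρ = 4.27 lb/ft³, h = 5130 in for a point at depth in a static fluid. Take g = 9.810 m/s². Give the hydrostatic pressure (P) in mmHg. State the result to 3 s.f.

Directly: P = ρgh.
ρ = 4.27 lb/ft³ = 68.40 kg/m³; h = 5130 in = 130.3 m; g = 9.810 m/s².
P = 87432 Pa
87432 Pa × (1 mmHg / 133.3 Pa) = 655.8 mmHg

656 mmHg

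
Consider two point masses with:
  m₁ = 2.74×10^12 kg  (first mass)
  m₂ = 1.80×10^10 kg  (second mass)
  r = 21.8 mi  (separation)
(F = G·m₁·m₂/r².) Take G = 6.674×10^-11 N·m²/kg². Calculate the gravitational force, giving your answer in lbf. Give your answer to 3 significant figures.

601 lbf

F is given directly by: F = Gm₁m₂/r².
m₁ = 2.74×10^12 kg; m₂ = 1.80×10^10 kg; r = 21.8 mi = 35084 m; G = 6.674×10^-11 N·m²/kg².
F = 2674 N
2674 N × (1 lbf / 4.448 N) = 601.2 lbf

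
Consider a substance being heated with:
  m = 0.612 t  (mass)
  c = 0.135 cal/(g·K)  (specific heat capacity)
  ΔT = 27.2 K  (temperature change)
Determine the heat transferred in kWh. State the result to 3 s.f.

Directly: Q = mcΔT.
m = 0.612 t = 612.0 kg; c = 0.135 cal/(g·K) = 564.8 J/(kg·K); ΔT = 27.2 K.
Q = 9.403×10^6 J
9.403×10^6 J × (1 kWh / 3.600×10^6 J) = 2.612 kWh

2.61 kWh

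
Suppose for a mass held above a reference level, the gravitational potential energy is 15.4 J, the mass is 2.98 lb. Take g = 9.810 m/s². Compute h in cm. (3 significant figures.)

116 cm

Solving PE = m·g·h for h: h = PE/(m·g).
PE = 15.4 J; m = 2.98 lb = 1.352 kg; g = 9.810 m/s².
h = 1.161 m
1.161 m × (1 cm / 0.01000 m) = 116.1 cm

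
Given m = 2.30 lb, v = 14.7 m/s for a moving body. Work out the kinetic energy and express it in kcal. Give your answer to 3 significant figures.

0.0269 kcal

KE is given directly by: KE = ½mv².
m = 2.30 lb = 1.043 kg; v = 14.7 m/s.
KE = 112.7 J
112.7 J × (1 kcal / 4184 J) = 0.02694 kcal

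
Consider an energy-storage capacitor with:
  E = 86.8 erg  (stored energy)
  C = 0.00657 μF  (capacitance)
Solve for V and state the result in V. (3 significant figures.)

Solving E = ½C·V² for V: V = √(2E/C).
E = 86.8 erg = 8.680×10^-6 J; C = 0.00657 μF = 6.570×10^-9 F.
V = 51.40 V  (the unit combination reduces to kg·m²/(A·s³) = V)

51.4 V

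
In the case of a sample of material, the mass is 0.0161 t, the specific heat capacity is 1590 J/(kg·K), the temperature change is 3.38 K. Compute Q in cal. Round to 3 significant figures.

20700 cal

Directly: Q = mcΔT.
m = 0.0161 t = 16.10 kg; c = 1590 J/(kg·K); ΔT = 3.38 K.
Q = 86525 J
86525 J × (1 cal / 4.184 J) = 20680 cal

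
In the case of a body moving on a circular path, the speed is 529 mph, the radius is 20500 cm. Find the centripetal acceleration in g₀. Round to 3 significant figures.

27.8 g₀

a is given directly by: a = v²/r.
v = 529 mph = 236.5 m/s; r = 20500 cm = 205.0 m.
a = 272.8 m/s²
272.8 m/s² × (1 g₀ / 9.807 m/s²) = 27.82 g₀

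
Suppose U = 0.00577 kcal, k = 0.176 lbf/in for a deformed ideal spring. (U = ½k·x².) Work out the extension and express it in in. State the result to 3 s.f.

Rearranging: x = √(2U/k).
U = 0.00577 kcal = 24.14 J; k = 0.176 lbf/in = 30.82 N/m.
x = 1.252 m
1.252 m × (1 in / 0.02540 m) = 49.28 in

49.3 in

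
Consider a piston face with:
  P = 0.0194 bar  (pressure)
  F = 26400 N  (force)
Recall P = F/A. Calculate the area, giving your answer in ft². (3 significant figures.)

146 ft²

Rearranging: A = F/P.
P = 0.0194 bar = 1940 Pa; F = 26400 N.
A = 13.61 m²
13.61 m² × (1 ft² / 0.09290 m²) = 146.5 ft²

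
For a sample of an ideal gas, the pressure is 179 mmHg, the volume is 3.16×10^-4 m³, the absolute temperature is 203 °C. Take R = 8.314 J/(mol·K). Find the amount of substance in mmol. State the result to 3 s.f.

From the ideal-gas law: n = PV/(RT).
P = 179 mmHg = 23865 Pa; V = 3.16×10^-4 m³; T = 203 °C = 476.1 K; R = 8.314 J/(mol·K).
n = 0.001905 mol
0.001905 mol × (1 mmol / 0.001000 mol) = 1.905 mmol

1.90 mmol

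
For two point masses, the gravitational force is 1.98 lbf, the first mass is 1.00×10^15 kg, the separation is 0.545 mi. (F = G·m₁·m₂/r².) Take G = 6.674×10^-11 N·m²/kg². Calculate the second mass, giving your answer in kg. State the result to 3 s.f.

102 kg

Rearranging: m₂ = F·r²/(G·m₁).
F = 1.98 lbf = 8.807 N; m₁ = 1.00×10^15 kg; r = 0.545 mi = 877.1 m; G = 6.674×10^-11 N·m²/kg².
m₂ = 101.5 kg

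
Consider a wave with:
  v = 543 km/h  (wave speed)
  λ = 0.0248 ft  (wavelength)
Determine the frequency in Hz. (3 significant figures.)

20000 Hz

Rearranging: f = v/λ.
v = 543 km/h = 150.8 m/s; λ = 0.0248 ft = 0.007559 m.
f = 19954 Hz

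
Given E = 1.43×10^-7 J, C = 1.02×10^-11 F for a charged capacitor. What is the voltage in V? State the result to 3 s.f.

Rearranging E = ½C·V² for V: V = √(2E/C).
E = 1.43×10^-7 J; C = 1.02×10^-11 F.
V = 167.4 V

167 V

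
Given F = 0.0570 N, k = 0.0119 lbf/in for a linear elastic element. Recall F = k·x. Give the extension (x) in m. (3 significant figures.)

From Hooke's law: x = F/k.
F = 0.0570 N; k = 0.0119 lbf/in = 2.084 N/m.
x = 0.02735 m

0.0274 m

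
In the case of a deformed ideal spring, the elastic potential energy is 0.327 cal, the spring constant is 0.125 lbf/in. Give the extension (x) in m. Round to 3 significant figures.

Solving U = ½k·x² for x: x = √(2U/k).
U = 0.327 cal = 1.368 J; k = 0.125 lbf/in = 21.89 N/m.
x = 0.3536 m

0.354 m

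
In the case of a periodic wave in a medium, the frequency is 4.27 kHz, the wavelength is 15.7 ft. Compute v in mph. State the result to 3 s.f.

Directly: v = fλ.
f = 4.27 kHz = 4270 Hz; λ = 15.7 ft = 4.785 m.
v = 20433 m/s
20433 m/s × (1 mph / 0.4470 m/s) = 45708 mph

45700 mph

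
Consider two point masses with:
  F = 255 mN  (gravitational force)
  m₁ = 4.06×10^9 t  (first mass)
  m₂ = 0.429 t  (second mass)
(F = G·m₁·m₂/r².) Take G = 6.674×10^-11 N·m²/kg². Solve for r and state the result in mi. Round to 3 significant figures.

From Newton's law of gravitation: r = √(G·m₁m₂/F).
F = 255 mN = 0.2550 N; m₁ = 4.06×10^9 t = 4.060×10^12 kg; m₂ = 0.429 t = 429.0 kg; G = 6.674×10^-11 N·m²/kg².
r = 675.2 m
675.2 m × (1 mi / 1609 m) = 0.4195 mi

0.420 mi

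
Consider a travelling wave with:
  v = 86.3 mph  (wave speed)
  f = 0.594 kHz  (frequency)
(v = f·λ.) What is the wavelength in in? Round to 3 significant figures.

2.56 in

Rearranging v = f·λ for λ: λ = v/f.
v = 86.3 mph = 38.58 m/s; f = 0.594 kHz = 594.0 Hz.
λ = 0.06495 m
0.06495 m × (1 in / 0.02540 m) = 2.557 in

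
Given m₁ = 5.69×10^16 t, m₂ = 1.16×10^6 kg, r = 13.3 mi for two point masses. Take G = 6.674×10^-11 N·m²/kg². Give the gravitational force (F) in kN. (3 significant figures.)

Directly: F = Gm₁m₂/r².
m₁ = 5.69×10^16 t = 5.690×10^19 kg; m₂ = 1.16×10^6 kg; r = 13.3 mi = 21404 m; G = 6.674×10^-11 N·m²/kg².
F = 9.615×10^6 N
9.615×10^6 N × (1 kN / 1000 N) = 9615 kN

9620 kN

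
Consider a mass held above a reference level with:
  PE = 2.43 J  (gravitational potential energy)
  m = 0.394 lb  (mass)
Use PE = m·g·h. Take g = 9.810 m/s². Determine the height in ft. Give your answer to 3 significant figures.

Rearranging: h = PE/(m·g).
PE = 2.43 J; m = 0.394 lb = 0.1787 kg; g = 9.810 m/s².
h = 1.386 m
1.386 m × (1 ft / 0.3048 m) = 4.547 ft

4.55 ft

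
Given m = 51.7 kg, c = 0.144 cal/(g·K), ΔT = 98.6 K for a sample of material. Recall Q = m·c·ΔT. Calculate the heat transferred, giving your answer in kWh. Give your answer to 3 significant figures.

Q is given directly by: Q = mcΔT.
m = 51.7 kg; c = 0.144 cal/(g·K) = 602.5 J/(kg·K); ΔT = 98.6 K.
Q = 3.071×10^6 J
3.071×10^6 J × (1 kWh / 3.600×10^6 J) = 0.8531 kWh

0.853 kWh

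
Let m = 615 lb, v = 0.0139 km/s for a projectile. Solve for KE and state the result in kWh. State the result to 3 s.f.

KE is given directly by: KE = ½mv².
m = 615 lb = 279.0 kg; v = 0.0139 km/s = 13.90 m/s.
KE = 26949 J
26949 J × (1 kWh / 3.600×10^6 J) = 0.007486 kWh

0.00749 kWh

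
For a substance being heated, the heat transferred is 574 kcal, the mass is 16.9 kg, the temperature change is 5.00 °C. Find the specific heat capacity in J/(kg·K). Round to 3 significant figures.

28400 J/(kg·K)

Rearranging Q = m·c·ΔT for c: c = Q/(m·ΔT).
Q = 574 kcal = 2.402×10^6 J; m = 16.9 kg; ΔT = 5.00 °C = 5.000 K.
c = 28421 J/(kg·K)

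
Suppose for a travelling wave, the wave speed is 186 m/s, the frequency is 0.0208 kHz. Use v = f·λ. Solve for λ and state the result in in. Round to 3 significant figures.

352 in

Solving v = f·λ for λ: λ = v/f.
v = 186 m/s; f = 0.0208 kHz = 20.80 Hz.
λ = 8.942 m
8.942 m × (1 in / 0.02540 m) = 352.1 in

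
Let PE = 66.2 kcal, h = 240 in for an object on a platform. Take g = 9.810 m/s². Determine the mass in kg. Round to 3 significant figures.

Solving PE = m·g·h for m: m = PE/(g·h).
PE = 66.2 kcal = 2.770×10^5 J; h = 240 in = 6.096 m; g = 9.810 m/s².
m = 4632 kg

4630 kg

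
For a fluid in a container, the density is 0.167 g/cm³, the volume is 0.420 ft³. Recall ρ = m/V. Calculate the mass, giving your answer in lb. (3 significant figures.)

Solving ρ = m/V for m: m = ρV.
ρ = 0.167 g/cm³ = 167.0 kg/m³; V = 0.420 ft³ = 0.01189 m³.
m = 1.986 kg
1.986 kg × (1 lb / 0.4536 kg) = 4.379 lb

4.38 lb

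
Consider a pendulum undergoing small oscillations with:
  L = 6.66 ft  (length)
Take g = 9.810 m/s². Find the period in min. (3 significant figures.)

T is given directly by: T = 2π√(L/g).
L = 6.66 ft = 2.030 m; g = 9.810 m/s².
T = 2.858 s
2.858 s × (1 min / 60.00 s) = 0.04764 min

0.0476 min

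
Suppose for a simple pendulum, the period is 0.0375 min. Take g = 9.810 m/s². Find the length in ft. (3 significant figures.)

Rearranging: L = g·(T/2π)².
T = 0.0375 min = 2.250 s; g = 9.810 m/s².
L = 1.258 m
1.258 m × (1 ft / 0.3048 m) = 4.127 ft

4.13 ft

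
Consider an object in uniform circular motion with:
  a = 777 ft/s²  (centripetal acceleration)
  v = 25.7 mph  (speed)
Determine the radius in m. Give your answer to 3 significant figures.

Rearranging: r = v²/a.
a = 777 ft/s² = 236.8 m/s²; v = 25.7 mph = 11.49 m/s.
r = 0.5573 m

0.557 m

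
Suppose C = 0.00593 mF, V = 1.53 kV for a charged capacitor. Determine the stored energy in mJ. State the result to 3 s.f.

Directly: E = ½CV².
C = 0.00593 mF = 5.930×10^-6 F; V = 1.53 kV = 1530 V.
E = 6.941 J
6.941 J × (1 mJ / 0.001000 J) = 6941 mJ

6940 mJ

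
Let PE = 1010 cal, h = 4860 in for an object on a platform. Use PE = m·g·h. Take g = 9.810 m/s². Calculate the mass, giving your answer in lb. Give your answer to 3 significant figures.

Rearranging PE = m·g·h for m: m = PE/(g·h).
PE = 1010 cal = 4226 J; h = 4860 in = 123.4 m; g = 9.810 m/s².
m = 3.490 kg
3.490 kg × (1 lb / 0.4536 kg) = 7.693 lb

7.69 lb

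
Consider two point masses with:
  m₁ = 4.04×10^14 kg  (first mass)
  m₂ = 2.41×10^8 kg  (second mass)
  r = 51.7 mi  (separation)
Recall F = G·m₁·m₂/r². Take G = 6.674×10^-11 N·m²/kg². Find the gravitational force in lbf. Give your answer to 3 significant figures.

211 lbf

From Newton's law of gravitation: F = Gm₁m₂/r².
m₁ = 4.04×10^14 kg; m₂ = 2.41×10^8 kg; r = 51.7 mi = 83203 m; G = 6.674×10^-11 N·m²/kg².
F = 938.7 N  (the unit combination reduces to kg·m/s² = N)
938.7 N × (1 lbf / 4.448 N) = 211.0 lbf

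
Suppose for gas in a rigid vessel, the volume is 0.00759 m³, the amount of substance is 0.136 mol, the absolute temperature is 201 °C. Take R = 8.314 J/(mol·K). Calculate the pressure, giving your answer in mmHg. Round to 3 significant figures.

From the ideal-gas law: P = nRT/V.
V = 0.00759 m³; n = 0.136 mol; T = 201 °C = 474.1 K; R = 8.314 J/(mol·K).
P = 70635 Pa
70635 Pa × (1 mmHg / 133.3 Pa) = 529.8 mmHg

530 mmHg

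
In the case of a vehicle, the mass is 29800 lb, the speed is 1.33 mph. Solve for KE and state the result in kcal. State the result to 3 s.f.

Directly: KE = ½mv².
m = 29800 lb = 13517 kg; v = 1.33 mph = 0.5946 m/s.
KE = 2389 J
2389 J × (1 kcal / 4184 J) = 0.5710 kcal

0.571 kcal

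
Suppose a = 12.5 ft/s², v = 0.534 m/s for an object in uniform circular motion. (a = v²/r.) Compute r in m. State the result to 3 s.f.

Rearranging: r = v²/a.
a = 12.5 ft/s² = 3.810 m/s²; v = 0.534 m/s.
r = 0.07484 m

0.0748 m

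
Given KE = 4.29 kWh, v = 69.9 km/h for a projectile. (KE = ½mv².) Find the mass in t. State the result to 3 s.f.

81.9 t

Rearranging: m = 2·KE/v².
KE = 4.29 kWh = 1.544×10^7 J; v = 69.9 km/h = 19.42 m/s.
m = 81930 kg
81930 kg × (1 t / 1000 kg) = 81.93 t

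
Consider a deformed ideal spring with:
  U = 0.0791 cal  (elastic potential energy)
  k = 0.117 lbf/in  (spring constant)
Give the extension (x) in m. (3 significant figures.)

0.180 m

Solving U = ½k·x² for x: x = √(2U/k).
U = 0.0791 cal = 0.3310 J; k = 0.117 lbf/in = 20.49 N/m.
x = 0.1797 m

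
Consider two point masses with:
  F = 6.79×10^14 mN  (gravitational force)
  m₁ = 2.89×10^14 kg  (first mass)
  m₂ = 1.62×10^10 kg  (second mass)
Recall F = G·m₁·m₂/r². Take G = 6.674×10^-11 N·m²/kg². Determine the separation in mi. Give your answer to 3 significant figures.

0.0133 mi

From Newton's law of gravitation: r = √(G·m₁m₂/F).
F = 6.79×10^14 mN = 6.790×10^11 N; m₁ = 2.89×10^14 kg; m₂ = 1.62×10^10 kg; G = 6.674×10^-11 N·m²/kg².
r = 21.45 m
21.45 m × (1 mi / 1609 m) = 0.01333 mi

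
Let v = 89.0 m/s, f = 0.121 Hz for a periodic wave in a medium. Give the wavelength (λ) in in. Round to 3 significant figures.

Solving v = f·λ for λ: λ = v/f.
v = 89.0 m/s; f = 0.121 Hz.
λ = 735.5 m
735.5 m × (1 in / 0.02540 m) = 28958 in

29000 in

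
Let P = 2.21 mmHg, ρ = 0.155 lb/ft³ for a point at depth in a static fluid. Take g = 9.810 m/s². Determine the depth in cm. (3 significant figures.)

1210 cm

Rearranging: h = P/(ρ·g).
P = 2.21 mmHg = 294.6 Pa; ρ = 0.155 lb/ft³ = 2.483 kg/m³; g = 9.810 m/s².
h = 12.10 m
12.10 m × (1 cm / 0.01000 m) = 1210 cm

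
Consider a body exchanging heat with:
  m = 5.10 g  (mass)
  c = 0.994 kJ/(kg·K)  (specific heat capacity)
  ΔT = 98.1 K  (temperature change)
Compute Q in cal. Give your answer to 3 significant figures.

Q is given directly by: Q = mcΔT.
m = 5.10 g = 0.005100 kg; c = 0.994 kJ/(kg·K) = 994.0 J/(kg·K); ΔT = 98.1 K.
Q = 497.3 J  (the unit combination reduces to kg·m²/s² = J)
497.3 J × (1 cal / 4.184 J) = 118.9 cal

119 cal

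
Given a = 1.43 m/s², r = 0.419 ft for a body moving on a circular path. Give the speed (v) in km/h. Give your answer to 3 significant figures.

Rearranging: v = √(a·r).
a = 1.43 m/s²; r = 0.419 ft = 0.1277 m.
v = 0.4273 m/s
0.4273 m/s × (1 km/h / 0.2778 m/s) = 1.538 km/h

1.54 km/h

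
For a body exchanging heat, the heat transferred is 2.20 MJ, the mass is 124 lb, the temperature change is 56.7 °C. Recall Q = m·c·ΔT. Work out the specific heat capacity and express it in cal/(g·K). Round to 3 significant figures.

Rearranging Q = m·c·ΔT for c: c = Q/(m·ΔT).
Q = 2.20 MJ = 2.200×10^6 J; m = 124 lb = 56.25 kg; ΔT = 56.7 °C = 56.70 K.
c = 689.8 J/(kg·K)
689.8 J/(kg·K) × (1 cal/(g·K) / 4184 J/(kg·K)) = 0.1649 cal/(g·K)

0.165 cal/(g·K)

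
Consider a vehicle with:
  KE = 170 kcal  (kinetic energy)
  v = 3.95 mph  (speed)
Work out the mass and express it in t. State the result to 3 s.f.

Rearranging: m = 2·KE/v².
KE = 170 kcal = 7.113×10^5 J; v = 3.95 mph = 1.766 m/s.
m = 4.562×10^5 kg
4.562×10^5 kg × (1 t / 1000 kg) = 456.2 t

456 t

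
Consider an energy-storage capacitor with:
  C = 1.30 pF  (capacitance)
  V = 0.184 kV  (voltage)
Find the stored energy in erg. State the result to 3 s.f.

0.220 erg

Directly: E = ½CV².
C = 1.30 pF = 1.300×10^-12 F; V = 0.184 kV = 184.0 V.
E = 2.201×10^-8 J  (the unit combination reduces to kg·m²/s² = J)
2.201×10^-8 J × (1 erg / 1.000×10^-7 J) = 0.2201 erg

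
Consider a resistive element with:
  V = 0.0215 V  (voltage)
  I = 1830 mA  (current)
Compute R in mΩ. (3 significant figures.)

11.7 mΩ

Solving V = I·R for R: R = V/I.
V = 0.0215 V; I = 1830 mA = 1.830 A.
R = 0.01175 Ω
0.01175 Ω × (1 mΩ / 0.001000 Ω) = 11.75 mΩ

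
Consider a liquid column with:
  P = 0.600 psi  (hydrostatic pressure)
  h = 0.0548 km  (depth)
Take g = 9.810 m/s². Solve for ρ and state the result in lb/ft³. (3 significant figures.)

0.480 lb/ft³

Rearranging P = ρ·g·h for ρ: ρ = P/(g·h).
P = 0.600 psi = 4137 Pa; h = 0.0548 km = 54.80 m; g = 9.810 m/s².
ρ = 7.695 kg/m³
7.695 kg/m³ × (1 lb/ft³ / 16.02 kg/m³) = 0.4804 lb/ft³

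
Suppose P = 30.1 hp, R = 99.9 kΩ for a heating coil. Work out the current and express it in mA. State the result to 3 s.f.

474 mA

Rearranging: I = √(P/R).
P = 30.1 hp = 22446 W; R = 99.9 kΩ = 99900 Ω.
I = 0.4740 A
0.4740 A × (1 mA / 0.001000 A) = 474.0 mA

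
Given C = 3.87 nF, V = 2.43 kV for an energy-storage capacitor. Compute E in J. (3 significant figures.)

E is given directly by: E = ½CV².
C = 3.87 nF = 3.870×10^-9 F; V = 2.43 kV = 2430 V.
E = 0.01143 J

0.0114 J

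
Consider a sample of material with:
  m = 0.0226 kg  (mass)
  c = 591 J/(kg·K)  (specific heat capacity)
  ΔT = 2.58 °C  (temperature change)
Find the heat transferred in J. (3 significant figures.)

34.5 J

Directly: Q = mcΔT.
m = 0.0226 kg; c = 591 J/(kg·K); ΔT = 2.58 °C = 2.580 K.
Q = 34.46 J  (the unit combination reduces to kg·m²/s² = J)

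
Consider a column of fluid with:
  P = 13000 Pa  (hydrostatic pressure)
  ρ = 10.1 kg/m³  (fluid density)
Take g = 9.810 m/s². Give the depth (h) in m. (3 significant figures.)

Rearranging: h = P/(ρ·g).
P = 13000 Pa; ρ = 10.1 kg/m³; g = 9.810 m/s².
h = 131.2 m

131 m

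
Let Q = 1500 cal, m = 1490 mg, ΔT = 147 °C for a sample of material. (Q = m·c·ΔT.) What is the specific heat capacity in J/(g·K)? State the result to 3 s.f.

Rearranging Q = m·c·ΔT for c: c = Q/(m·ΔT).
Q = 1500 cal = 6276 J; m = 1490 mg = 0.001490 kg; ΔT = 147 °C = 147.0 K.
c = 28654 J/(kg·K)
28654 J/(kg·K) × (1 J/(g·K) / 1000 J/(kg·K)) = 28.65 J/(g·K)

28.7 J/(g·K)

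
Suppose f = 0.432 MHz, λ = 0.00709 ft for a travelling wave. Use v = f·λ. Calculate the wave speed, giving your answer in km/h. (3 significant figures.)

3360 km/h

v is given directly by: v = fλ.
f = 0.432 MHz = 4.320×10^5 Hz; λ = 0.00709 ft = 0.002161 m.
v = 933.6 m/s
933.6 m/s × (1 km/h / 0.2778 m/s) = 3361 km/h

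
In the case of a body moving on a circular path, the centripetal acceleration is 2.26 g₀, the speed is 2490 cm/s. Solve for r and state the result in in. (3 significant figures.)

Solving a = v²/r for r: r = v²/a.
a = 2.26 g₀ = 22.16 m/s²; v = 2490 cm/s = 24.90 m/s.
r = 27.97 m
27.97 m × (1 in / 0.02540 m) = 1101 in

1100 in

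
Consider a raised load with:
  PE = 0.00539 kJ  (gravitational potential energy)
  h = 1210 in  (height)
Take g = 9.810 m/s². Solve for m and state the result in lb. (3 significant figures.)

0.0394 lb

Solving PE = m·g·h for m: m = PE/(g·h).
PE = 0.00539 kJ = 5.390 J; h = 1210 in = 30.73 m; g = 9.810 m/s².
m = 0.01788 kg
0.01788 kg × (1 lb / 0.4536 kg) = 0.03941 lb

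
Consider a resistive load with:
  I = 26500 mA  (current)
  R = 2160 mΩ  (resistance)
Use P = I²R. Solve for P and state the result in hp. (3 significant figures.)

2.03 hp

P is given directly by: P = I²R.
I = 26500 mA = 26.50 A; R = 2160 mΩ = 2.160 Ω.
P = 1517 W  (the unit combination reduces to kg·m²/s³ = W)
1517 W × (1 hp / 745.7 W) = 2.034 hp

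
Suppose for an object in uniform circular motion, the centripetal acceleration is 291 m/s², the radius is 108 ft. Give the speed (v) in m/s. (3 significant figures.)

Solving a = v²/r for v: v = √(a·r).
a = 291 m/s²; r = 108 ft = 32.92 m.
v = 97.87 m/s

97.9 m/s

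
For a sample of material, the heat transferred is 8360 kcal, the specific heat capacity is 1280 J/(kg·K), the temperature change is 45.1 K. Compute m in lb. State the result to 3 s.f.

1340 lb

Rearranging Q = m·c·ΔT for m: m = Q/(c·ΔT).
Q = 8360 kcal = 3.498×10^7 J; c = 1280 J/(kg·K); ΔT = 45.1 K.
m = 605.9 kg
605.9 kg × (1 lb / 0.4536 kg) = 1336 lb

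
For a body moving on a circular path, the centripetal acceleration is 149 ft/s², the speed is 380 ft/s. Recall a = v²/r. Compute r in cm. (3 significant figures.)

29500 cm

Rearranging a = v²/r for r: r = v²/a.
a = 149 ft/s² = 45.42 m/s²; v = 380 ft/s = 115.8 m/s.
r = 295.4 m
295.4 m × (1 cm / 0.01000 m) = 29539 cm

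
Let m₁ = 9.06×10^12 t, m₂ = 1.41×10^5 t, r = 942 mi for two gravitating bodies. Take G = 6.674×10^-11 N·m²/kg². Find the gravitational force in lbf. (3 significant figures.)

8.34 lbf

F is given directly by: F = Gm₁m₂/r².
m₁ = 9.06×10^12 t = 9.060×10^15 kg; m₂ = 1.41×10^5 t = 1.410×10^8 kg; r = 942 mi = 1.516×10^6 m; G = 6.674×10^-11 N·m²/kg².
F = 37.10 N  (the unit combination reduces to kg·m/s² = N)
37.10 N × (1 lbf / 4.448 N) = 8.340 lbf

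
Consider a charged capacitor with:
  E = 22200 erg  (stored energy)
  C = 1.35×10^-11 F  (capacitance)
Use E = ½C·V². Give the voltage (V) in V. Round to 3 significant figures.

Solving E = ½C·V² for V: V = √(2E/C).
E = 22200 erg = 0.002220 J; C = 1.35×10^-11 F.
V = 18135 V

18100 V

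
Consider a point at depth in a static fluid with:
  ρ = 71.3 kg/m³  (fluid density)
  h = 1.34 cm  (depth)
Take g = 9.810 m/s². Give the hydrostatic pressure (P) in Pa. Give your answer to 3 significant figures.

9.37 Pa

Directly: P = ρgh.
ρ = 71.3 kg/m³; h = 1.34 cm = 0.01340 m; g = 9.810 m/s².
P = 9.373 Pa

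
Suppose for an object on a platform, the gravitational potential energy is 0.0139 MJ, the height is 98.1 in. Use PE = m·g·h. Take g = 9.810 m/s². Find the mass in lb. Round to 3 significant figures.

1250 lb

Rearranging PE = m·g·h for m: m = PE/(g·h).
PE = 0.0139 MJ = 13900 J; h = 98.1 in = 2.492 m; g = 9.810 m/s².
m = 568.6 kg
568.6 kg × (1 lb / 0.4536 kg) = 1254 lb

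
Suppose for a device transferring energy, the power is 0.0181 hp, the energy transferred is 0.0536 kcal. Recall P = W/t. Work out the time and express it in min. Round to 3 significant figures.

Rearranging P = W/t for t: t = W/P.
P = 0.0181 hp = 13.50 W; W = 0.0536 kcal = 224.3 J.
t = 16.62 s
16.62 s × (1 min / 60.00 s) = 0.2769 min

0.277 min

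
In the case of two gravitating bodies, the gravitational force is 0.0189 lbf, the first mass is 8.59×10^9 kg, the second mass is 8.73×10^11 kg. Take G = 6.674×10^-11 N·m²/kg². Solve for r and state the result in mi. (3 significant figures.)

Solving F = G·m₁·m₂/r² for r: r = √(G·m₁m₂/F).
F = 0.0189 lbf = 0.08407 N; m₁ = 8.59×10^9 kg; m₂ = 8.73×10^11 kg; G = 6.674×10^-11 N·m²/kg².
r = 2.440×10^6 m
2.440×10^6 m × (1 mi / 1609 m) = 1516 mi

1520 mi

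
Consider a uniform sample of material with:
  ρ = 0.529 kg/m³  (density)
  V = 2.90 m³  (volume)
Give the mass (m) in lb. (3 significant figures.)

Rearranging: m = ρV.
ρ = 0.529 kg/m³; V = 2.90 m³.
m = 1.534 kg
1.534 kg × (1 lb / 0.4536 kg) = 3.382 lb

3.38 lb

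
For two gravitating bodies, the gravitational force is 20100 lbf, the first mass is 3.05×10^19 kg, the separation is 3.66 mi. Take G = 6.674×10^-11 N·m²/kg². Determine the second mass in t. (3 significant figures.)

Solving F = G·m₁·m₂/r² for m₂: m₂ = F·r²/(G·m₁).
F = 20100 lbf = 89409 N; m₁ = 3.05×10^19 kg; r = 3.66 mi = 5890 m; G = 6.674×10^-11 N·m²/kg².
m₂ = 1524 kg
1524 kg × (1 t / 1000 kg) = 1.524 t

1.52 t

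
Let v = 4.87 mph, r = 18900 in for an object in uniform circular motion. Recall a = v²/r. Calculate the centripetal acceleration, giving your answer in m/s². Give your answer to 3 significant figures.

0.00987 m/s²

Directly: a = v²/r.
v = 4.87 mph = 2.177 m/s; r = 18900 in = 480.1 m.
a = 0.009873 m/s²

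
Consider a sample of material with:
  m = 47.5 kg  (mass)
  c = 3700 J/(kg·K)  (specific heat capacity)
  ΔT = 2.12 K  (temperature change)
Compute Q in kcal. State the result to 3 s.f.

89.1 kcal

Q is given directly by: Q = mcΔT.
m = 47.5 kg; c = 3700 J/(kg·K); ΔT = 2.12 K.
Q = 3.726×10^5 J
3.726×10^5 J × (1 kcal / 4184 J) = 89.05 kcal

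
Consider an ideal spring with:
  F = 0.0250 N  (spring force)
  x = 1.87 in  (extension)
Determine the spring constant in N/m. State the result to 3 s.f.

0.526 N/m

From Hooke's law: k = F/x.
F = 0.0250 N; x = 1.87 in = 0.04750 m.
k = 0.5263 N/m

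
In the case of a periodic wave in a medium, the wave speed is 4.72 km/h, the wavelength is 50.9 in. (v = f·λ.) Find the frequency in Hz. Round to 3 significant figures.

Rearranging v = f·λ for f: f = v/λ.
v = 4.72 km/h = 1.311 m/s; λ = 50.9 in = 1.293 m.
f = 1.014 Hz

1.01 Hz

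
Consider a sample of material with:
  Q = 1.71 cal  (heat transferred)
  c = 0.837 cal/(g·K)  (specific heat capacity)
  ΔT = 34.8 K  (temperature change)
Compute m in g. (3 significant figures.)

0.0587 g

Solving Q = m·c·ΔT for m: m = Q/(c·ΔT).
Q = 1.71 cal = 7.155 J; c = 0.837 cal/(g·K) = 3502 J/(kg·K); ΔT = 34.8 K.
m = 5.871×10^-5 kg
5.871×10^-5 kg × (1 g / 0.001000 kg) = 0.05871 g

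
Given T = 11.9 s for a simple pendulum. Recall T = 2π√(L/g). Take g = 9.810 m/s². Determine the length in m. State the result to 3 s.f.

Solving T = 2π√(L/g) for L: L = g·(T/2π)².
T = 11.9 s; g = 9.810 m/s².
L = 35.19 m

35.2 m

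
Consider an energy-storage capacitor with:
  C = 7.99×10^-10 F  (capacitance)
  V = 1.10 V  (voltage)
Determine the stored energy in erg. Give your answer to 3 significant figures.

0.00483 erg

Directly: E = ½CV².
C = 7.99×10^-10 F; V = 1.10 V.
E = 4.834×10^-10 J
4.834×10^-10 J × (1 erg / 1.000×10^-7 J) = 0.004834 erg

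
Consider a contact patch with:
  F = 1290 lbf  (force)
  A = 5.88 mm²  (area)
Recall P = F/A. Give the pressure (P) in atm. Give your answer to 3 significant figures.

9630 atm

Directly: P = F/A.
F = 1290 lbf = 5738 N; A = 5.88 mm² = 5.880×10^-6 m².
P = 9.759×10^8 Pa  (the unit combination reduces to kg/(m·s²) = Pa)
9.759×10^8 Pa × (1 atm / 1.013×10^5 Pa) = 9631 atm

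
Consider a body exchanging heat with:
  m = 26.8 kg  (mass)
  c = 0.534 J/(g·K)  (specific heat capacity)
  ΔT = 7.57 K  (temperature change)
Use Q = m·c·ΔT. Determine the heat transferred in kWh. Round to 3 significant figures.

Directly: Q = mcΔT.
m = 26.8 kg; c = 0.534 J/(g·K) = 534.0 J/(kg·K); ΔT = 7.57 K.
Q = 1.083×10^5 J
1.083×10^5 J × (1 kWh / 3.600×10^6 J) = 0.03009 kWh

0.0301 kWh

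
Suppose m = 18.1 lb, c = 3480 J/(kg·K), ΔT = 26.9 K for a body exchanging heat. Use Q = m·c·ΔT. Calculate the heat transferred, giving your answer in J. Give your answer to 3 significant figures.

7.69×10^5 J

Directly: Q = mcΔT.
m = 18.1 lb = 8.210 kg; c = 3480 J/(kg·K); ΔT = 26.9 K.
Q = 7.686×10^5 J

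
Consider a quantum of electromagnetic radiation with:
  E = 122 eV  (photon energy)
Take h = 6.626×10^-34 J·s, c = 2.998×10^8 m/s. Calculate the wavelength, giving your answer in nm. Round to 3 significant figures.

Solving E = h·c/λ for λ: λ = hc/E.
E = 122 eV = 1.955×10^-17 J; h = 6.626×10^-34 J·s; c = 2.998×10^8 m/s.
λ = 1.016×10^-8 m
1.016×10^-8 m × (1 nm / 1.000×10^-9 m) = 10.16 nm

10.2 nm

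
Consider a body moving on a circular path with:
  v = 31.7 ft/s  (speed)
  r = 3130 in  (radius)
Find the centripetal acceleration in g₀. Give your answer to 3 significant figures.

0.120 g₀

Directly: a = v²/r.
v = 31.7 ft/s = 9.662 m/s; r = 3130 in = 79.50 m.
a = 1.174 m/s²
1.174 m/s² × (1 g₀ / 9.807 m/s²) = 0.1197 g₀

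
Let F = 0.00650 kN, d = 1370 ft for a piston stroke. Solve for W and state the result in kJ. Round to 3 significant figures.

W is given directly by: W = F·d.
F = 0.00650 kN = 6.500 N; d = 1370 ft = 417.6 m.
W = 2714 J
2714 J × (1 kJ / 1000 J) = 2.714 kJ

2.71 kJ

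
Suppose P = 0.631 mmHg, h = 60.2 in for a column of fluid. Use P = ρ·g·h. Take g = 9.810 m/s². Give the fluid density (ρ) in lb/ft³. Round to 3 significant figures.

Solving P = ρ·g·h for ρ: ρ = P/(g·h).
P = 0.631 mmHg = 84.13 Pa; h = 60.2 in = 1.529 m; g = 9.810 m/s².
ρ = 5.608 kg/m³
5.608 kg/m³ × (1 lb/ft³ / 16.02 kg/m³) = 0.3501 lb/ft³

0.350 lb/ft³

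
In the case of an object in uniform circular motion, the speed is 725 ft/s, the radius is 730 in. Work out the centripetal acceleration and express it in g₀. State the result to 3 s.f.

269 g₀

a is given directly by: a = v²/r.
v = 725 ft/s = 221.0 m/s; r = 730 in = 18.54 m.
a = 2634 m/s²
2634 m/s² × (1 g₀ / 9.807 m/s²) = 268.6 g₀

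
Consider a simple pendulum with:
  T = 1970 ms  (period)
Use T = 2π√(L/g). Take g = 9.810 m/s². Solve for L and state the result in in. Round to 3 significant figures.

38.0 in

Solving T = 2π√(L/g) for L: L = g·(T/2π)².
T = 1970 ms = 1.970 s; g = 9.810 m/s².
L = 0.9644 m
0.9644 m × (1 in / 0.02540 m) = 37.97 in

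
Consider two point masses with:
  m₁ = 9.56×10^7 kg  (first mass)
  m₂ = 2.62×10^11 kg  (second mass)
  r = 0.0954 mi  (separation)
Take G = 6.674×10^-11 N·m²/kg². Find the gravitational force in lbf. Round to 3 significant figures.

15900 lbf

Directly: F = Gm₁m₂/r².
m₁ = 9.56×10^7 kg; m₂ = 2.62×10^11 kg; r = 0.0954 mi = 153.5 m; G = 6.674×10^-11 N·m²/kg².
F = 70917 N
70917 N × (1 lbf / 4.448 N) = 15943 lbf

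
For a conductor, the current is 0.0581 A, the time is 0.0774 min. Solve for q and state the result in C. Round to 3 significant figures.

q is given directly by: q = It.
I = 0.0581 A; t = 0.0774 min = 4.644 s.
q = 0.2698 C

0.270 C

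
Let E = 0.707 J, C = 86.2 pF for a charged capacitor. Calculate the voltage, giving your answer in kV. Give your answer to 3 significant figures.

Rearranging: V = √(2E/C).
E = 0.707 J; C = 86.2 pF = 8.620×10^-11 F.
V = 1.281×10^5 V
1.281×10^5 V × (1 kV / 1000 V) = 128.1 kV

128 kV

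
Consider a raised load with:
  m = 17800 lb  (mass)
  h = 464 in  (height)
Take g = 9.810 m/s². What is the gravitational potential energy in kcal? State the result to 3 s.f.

PE is given directly by: PE = mgh.
m = 17800 lb = 8074 kg; h = 464 in = 11.79 m; g = 9.810 m/s².
PE = 9.335×10^5 J
9.335×10^5 J × (1 kcal / 4184 J) = 223.1 kcal

223 kcal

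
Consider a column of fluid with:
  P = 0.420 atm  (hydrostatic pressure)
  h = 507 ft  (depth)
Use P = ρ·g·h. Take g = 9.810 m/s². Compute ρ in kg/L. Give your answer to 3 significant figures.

0.0281 kg/L

Solving P = ρ·g·h for ρ: ρ = P/(g·h).
P = 0.420 atm = 42556 Pa; h = 507 ft = 154.5 m; g = 9.810 m/s².
ρ = 28.07 kg/m³
28.07 kg/m³ × (1 kg/L / 1000 kg/m³) = 0.02807 kg/L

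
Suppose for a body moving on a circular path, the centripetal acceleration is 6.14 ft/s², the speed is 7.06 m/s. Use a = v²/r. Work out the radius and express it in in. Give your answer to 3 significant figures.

1050 in

Solving a = v²/r for r: r = v²/a.
a = 6.14 ft/s² = 1.871 m/s²; v = 7.06 m/s.
r = 26.63 m
26.63 m × (1 in / 0.02540 m) = 1049 in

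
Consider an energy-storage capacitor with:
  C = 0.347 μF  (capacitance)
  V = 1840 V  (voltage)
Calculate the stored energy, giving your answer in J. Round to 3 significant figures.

0.587 J

Directly: E = ½CV².
C = 0.347 μF = 3.470×10^-7 F; V = 1840 V.
E = 0.5874 J  (the unit combination reduces to kg·m²/s² = J)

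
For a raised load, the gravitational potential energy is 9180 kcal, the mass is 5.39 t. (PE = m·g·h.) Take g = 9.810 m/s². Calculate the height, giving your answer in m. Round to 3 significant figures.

726 m

Rearranging: h = PE/(m·g).
PE = 9180 kcal = 3.841×10^7 J; m = 5.39 t = 5390 kg; g = 9.810 m/s².
h = 726.4 m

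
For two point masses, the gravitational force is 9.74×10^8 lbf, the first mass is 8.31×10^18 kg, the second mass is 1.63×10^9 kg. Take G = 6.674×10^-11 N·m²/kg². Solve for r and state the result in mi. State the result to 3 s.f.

From Newton's law of gravitation: r = √(G·m₁m₂/F).
F = 9.74×10^8 lbf = 4.333×10^9 N; m₁ = 8.31×10^18 kg; m₂ = 1.63×10^9 kg; G = 6.674×10^-11 N·m²/kg².
r = 14445 m
14445 m × (1 mi / 1609 m) = 8.976 mi

8.98 mi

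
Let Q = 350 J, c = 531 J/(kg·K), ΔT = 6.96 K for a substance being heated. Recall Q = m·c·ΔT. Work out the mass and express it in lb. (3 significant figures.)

0.209 lb

Rearranging: m = Q/(c·ΔT).
Q = 350 J; c = 531 J/(kg·K); ΔT = 6.96 K.
m = 0.09470 kg
0.09470 kg × (1 lb / 0.4536 kg) = 0.2088 lb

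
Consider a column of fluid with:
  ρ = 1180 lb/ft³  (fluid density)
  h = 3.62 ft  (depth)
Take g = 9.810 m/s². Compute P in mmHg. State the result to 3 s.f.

1530 mmHg

Directly: P = ρgh.
ρ = 1180 lb/ft³ = 18902 kg/m³; h = 3.62 ft = 1.103 m; g = 9.810 m/s².
P = 2.046×10^5 Pa
2.046×10^5 Pa × (1 mmHg / 133.3 Pa) = 1535 mmHg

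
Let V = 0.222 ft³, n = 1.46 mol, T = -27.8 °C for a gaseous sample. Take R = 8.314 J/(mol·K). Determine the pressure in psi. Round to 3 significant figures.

68.7 psi

Directly: P = nRT/V.
V = 0.222 ft³ = 0.006286 m³; n = 1.46 mol; T = -27.8 °C = 245.3 K; R = 8.314 J/(mol·K).
P = 4.738×10^5 Pa
4.738×10^5 Pa × (1 psi / 6895 Pa) = 68.71 psi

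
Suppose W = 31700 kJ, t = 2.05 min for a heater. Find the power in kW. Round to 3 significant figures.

258 kW

Directly: P = W/t.
W = 31700 kJ = 3.170×10^7 J; t = 2.05 min = 123.0 s.
P = 2.577×10^5 W
2.577×10^5 W × (1 kW / 1000 W) = 257.7 kW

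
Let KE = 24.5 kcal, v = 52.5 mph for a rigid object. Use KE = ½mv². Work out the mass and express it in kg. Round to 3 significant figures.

Rearranging KE = ½mv² for m: m = 2·KE/v².
KE = 24.5 kcal = 1.025×10^5 J; v = 52.5 mph = 23.47 m/s.
m = 372.2 kg

372 kg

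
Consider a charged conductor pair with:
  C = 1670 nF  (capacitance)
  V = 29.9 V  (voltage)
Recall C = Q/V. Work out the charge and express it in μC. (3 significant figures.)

Rearranging: Q = CV.
C = 1670 nF = 1.670×10^-6 F; V = 29.9 V.
Q = 4.993×10^-5 C
4.993×10^-5 C × (1 μC / 1.000×10^-6 C) = 49.93 μC

49.9 μC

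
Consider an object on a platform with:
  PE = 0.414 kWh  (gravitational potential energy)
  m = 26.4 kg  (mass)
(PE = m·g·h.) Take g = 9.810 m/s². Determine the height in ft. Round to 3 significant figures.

Solving PE = m·g·h for h: h = PE/(m·g).
PE = 0.414 kWh = 1.490×10^6 J; m = 26.4 kg; g = 9.810 m/s².
h = 5755 m
5755 m × (1 ft / 0.3048 m) = 18881 ft

18900 ft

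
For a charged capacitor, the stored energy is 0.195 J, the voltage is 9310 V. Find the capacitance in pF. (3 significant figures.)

Rearranging: C = 2E/V².
E = 0.195 J; V = 9310 V.
C = 4.500×10^-9 F
4.500×10^-9 F × (1 pF / 1.000×10^-12 F) = 4500 pF

4500 pF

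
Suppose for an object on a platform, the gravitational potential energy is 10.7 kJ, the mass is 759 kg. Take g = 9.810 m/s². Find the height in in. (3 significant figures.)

56.6 in

Rearranging: h = PE/(m·g).
PE = 10.7 kJ = 10700 J; m = 759 kg; g = 9.810 m/s².
h = 1.437 m
1.437 m × (1 in / 0.02540 m) = 56.58 in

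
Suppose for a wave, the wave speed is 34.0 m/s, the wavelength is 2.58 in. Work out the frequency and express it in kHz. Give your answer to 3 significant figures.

Solving v = f·λ for f: f = v/λ.
v = 34.0 m/s; λ = 2.58 in = 0.06553 m.
f = 518.8 Hz
518.8 Hz × (1 kHz / 1000 Hz) = 0.5188 kHz

0.519 kHz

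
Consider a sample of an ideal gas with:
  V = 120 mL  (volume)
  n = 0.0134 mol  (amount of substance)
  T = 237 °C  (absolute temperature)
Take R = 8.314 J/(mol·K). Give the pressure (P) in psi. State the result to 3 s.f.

68.7 psi

Directly: P = nRT/V.
V = 120 mL = 1.200×10^-4 m³; n = 0.0134 mol; T = 237 °C = 510.1 K; R = 8.314 J/(mol·K).
P = 4.736×10^5 Pa  (the unit combination reduces to kg/(m·s²) = Pa)
4.736×10^5 Pa × (1 psi / 6895 Pa) = 68.69 psi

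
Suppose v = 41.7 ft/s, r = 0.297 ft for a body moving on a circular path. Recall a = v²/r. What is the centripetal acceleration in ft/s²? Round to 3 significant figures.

Directly: a = v²/r.
v = 41.7 ft/s = 12.71 m/s; r = 0.297 ft = 0.09053 m.
a = 1785 m/s²
1785 m/s² × (1 ft/s² / 0.3048 m/s²) = 5855 ft/s²

5850 ft/s²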